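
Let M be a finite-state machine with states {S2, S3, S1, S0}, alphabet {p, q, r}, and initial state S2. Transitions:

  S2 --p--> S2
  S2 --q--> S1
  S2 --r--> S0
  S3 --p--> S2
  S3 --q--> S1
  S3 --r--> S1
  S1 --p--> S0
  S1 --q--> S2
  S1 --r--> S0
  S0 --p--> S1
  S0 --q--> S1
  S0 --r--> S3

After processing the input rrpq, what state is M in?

S1

start at S2
read 'r': S2 → S0
read 'r': S0 → S3
read 'p': S3 → S2
read 'q': S2 → S1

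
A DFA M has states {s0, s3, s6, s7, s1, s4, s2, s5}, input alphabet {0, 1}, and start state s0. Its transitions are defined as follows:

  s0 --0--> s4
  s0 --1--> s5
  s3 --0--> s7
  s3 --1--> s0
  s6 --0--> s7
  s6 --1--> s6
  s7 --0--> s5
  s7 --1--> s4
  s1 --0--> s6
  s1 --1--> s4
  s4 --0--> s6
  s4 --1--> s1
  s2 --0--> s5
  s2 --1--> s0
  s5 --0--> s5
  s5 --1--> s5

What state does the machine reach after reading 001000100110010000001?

s5

start at s0
read '0': s0 → s4
read '0': s4 → s6
read '1': s6 → s6
read '0': s6 → s7
read '0': s7 → s5
read '0': s5 → s5
read '1': s5 → s5
read '0': s5 → s5
read '0': s5 → s5
read '1': s5 → s5
read '1': s5 → s5
read '0': s5 → s5
read '0': s5 → s5
read '1': s5 → s5
read '0': s5 → s5
read '0': s5 → s5
read '0': s5 → s5
read '0': s5 → s5
read '0': s5 → s5
read '0': s5 → s5
read '1': s5 → s5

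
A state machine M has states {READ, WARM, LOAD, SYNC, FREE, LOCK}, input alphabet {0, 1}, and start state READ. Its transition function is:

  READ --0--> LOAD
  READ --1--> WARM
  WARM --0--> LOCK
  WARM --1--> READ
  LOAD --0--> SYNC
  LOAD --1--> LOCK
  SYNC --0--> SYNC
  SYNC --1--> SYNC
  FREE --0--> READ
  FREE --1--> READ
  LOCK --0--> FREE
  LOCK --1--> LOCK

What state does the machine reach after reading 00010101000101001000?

SYNC

READ → LOAD → SYNC → SYNC → SYNC → SYNC → SYNC → SYNC → SYNC → SYNC → SYNC → SYNC → SYNC → SYNC → SYNC → SYNC → SYNC → SYNC → SYNC → SYNC → SYNC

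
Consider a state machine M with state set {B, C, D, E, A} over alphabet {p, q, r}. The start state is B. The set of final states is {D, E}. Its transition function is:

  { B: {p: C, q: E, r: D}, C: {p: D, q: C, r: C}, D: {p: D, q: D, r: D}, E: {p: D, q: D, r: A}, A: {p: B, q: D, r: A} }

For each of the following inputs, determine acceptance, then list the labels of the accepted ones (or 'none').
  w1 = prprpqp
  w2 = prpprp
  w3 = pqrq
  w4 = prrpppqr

w1: B → C → C → D → D → D → D → D  → end D, accepted
w2: B → C → C → D → D → D → D  → end D, accepted
w3: B → C → C → C → C  → end C, rejected
w4: B → C → C → C → D → D → D → D → D  → end D, accepted

w1, w2, w4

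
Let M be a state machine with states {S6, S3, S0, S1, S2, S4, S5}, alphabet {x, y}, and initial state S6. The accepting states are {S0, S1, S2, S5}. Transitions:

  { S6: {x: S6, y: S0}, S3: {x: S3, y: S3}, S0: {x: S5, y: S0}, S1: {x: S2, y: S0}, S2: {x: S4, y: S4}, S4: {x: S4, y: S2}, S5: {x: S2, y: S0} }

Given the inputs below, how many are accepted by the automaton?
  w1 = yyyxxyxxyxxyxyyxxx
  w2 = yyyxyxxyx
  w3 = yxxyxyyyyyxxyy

0

w1:
  start at S6
  read 'y': S6 → S0
  read 'y': S0 → S0
  read 'y': S0 → S0
  read 'x': S0 → S5
  read 'x': S5 → S2
  read 'y': S2 → S4
  read 'x': S4 → S4
  read 'x': S4 → S4
  read 'y': S4 → S2
  read 'x': S2 → S4
  read 'x': S4 → S4
  read 'y': S4 → S2
  read 'x': S2 → S4
  read 'y': S4 → S2
  read 'y': S2 → S4
  read 'x': S4 → S4
  read 'x': S4 → S4
  read 'x': S4 → S4
  end S4, rejected
w2:
  start at S6
  read 'y': S6 → S0
  read 'y': S0 → S0
  read 'y': S0 → S0
  read 'x': S0 → S5
  read 'y': S5 → S0
  read 'x': S0 → S5
  read 'x': S5 → S2
  read 'y': S2 → S4
  read 'x': S4 → S4
  end S4, rejected
w3:
  start at S6
  read 'y': S6 → S0
  read 'x': S0 → S5
  read 'x': S5 → S2
  read 'y': S2 → S4
  read 'x': S4 → S4
  read 'y': S4 → S2
  read 'y': S2 → S4
  read 'y': S4 → S2
  read 'y': S2 → S4
  read 'y': S4 → S2
  read 'x': S2 → S4
  read 'x': S4 → S4
  read 'y': S4 → S2
  read 'y': S2 → S4
  end S4, rejected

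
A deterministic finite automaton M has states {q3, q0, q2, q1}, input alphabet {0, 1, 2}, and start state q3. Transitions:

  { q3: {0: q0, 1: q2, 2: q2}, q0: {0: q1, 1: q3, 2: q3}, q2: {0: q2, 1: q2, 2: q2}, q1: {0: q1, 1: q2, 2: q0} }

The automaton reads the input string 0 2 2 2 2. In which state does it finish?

q2

start at q3
read '0': q3 → q0
read '2': q0 → q3
read '2': q3 → q2
read '2': q2 → q2
read '2': q2 → q2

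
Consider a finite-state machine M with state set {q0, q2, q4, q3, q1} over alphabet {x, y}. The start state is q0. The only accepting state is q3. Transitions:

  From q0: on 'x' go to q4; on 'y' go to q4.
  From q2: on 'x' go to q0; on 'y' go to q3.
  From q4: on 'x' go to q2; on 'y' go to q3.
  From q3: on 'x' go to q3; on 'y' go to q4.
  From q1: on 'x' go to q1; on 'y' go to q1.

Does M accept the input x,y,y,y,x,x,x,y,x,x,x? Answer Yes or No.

No

q0 → q4 → q3 → q4 → q3 → q3 → q3 → q3 → q4 → q2 → q0 → q4
End state q4 is not accepting.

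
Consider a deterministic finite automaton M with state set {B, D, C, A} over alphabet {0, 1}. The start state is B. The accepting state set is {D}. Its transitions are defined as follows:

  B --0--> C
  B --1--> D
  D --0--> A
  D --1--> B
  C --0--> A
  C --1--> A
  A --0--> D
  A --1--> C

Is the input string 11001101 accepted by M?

No

start at B
read '1': B → D
read '1': D → B
read '0': B → C
read '0': C → A
read '1': A → C
read '1': C → A
read '0': A → D
read '1': D → B
End state B is not accepting.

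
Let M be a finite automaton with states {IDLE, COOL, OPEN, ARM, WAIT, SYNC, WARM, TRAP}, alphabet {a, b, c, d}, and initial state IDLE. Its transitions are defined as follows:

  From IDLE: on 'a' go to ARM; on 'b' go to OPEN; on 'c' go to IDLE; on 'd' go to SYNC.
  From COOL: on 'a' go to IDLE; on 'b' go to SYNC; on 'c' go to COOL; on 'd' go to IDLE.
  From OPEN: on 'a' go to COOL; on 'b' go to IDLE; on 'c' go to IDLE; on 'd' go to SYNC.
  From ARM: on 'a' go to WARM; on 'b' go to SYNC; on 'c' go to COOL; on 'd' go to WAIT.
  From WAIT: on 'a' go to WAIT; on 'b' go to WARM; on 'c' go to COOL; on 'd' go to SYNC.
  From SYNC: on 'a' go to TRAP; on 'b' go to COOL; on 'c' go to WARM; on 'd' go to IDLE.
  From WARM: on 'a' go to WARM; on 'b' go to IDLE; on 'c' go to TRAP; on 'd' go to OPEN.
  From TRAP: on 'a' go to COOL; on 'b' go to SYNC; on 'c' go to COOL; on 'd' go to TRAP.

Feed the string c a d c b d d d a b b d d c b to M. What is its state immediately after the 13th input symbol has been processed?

SYNC

start at IDLE
read 'c': IDLE → IDLE
read 'a': IDLE → ARM
read 'd': ARM → WAIT
read 'c': WAIT → COOL
read 'b': COOL → SYNC
read 'd': SYNC → IDLE
read 'd': IDLE → SYNC
read 'd': SYNC → IDLE
read 'a': IDLE → ARM
read 'b': ARM → SYNC
read 'b': SYNC → COOL
read 'd': COOL → IDLE
read 'd': IDLE → SYNC
After 13 symbols: SYNC.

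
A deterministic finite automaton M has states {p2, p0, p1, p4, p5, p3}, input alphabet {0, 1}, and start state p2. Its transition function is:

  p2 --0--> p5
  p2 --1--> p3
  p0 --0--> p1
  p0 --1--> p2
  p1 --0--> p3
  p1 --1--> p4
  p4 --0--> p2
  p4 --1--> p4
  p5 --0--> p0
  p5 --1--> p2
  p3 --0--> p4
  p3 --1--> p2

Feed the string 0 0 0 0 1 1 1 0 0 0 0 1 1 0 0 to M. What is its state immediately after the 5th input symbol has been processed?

Trace: p2 -0-> p5 -0-> p0 -0-> p1 -0-> p3 -1-> p2
After 5 symbols: p2.

p2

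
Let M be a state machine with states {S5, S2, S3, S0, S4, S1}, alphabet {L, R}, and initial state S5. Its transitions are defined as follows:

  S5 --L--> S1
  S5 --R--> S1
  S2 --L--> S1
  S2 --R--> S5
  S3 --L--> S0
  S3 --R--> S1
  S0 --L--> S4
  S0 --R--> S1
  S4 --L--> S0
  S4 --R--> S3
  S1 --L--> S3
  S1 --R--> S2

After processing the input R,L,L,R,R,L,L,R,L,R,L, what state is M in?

S3

Trace: S5 -R-> S1 -L-> S3 -L-> S0 -R-> S1 -R-> S2 -L-> S1 -L-> S3 -R-> S1 -L-> S3 -R-> S1 -L-> S3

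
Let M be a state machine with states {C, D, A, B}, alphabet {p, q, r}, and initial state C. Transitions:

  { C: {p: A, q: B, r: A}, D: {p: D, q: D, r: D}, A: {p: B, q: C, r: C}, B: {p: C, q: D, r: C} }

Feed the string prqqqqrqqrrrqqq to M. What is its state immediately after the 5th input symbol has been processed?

start at C
read 'p': C → A
read 'r': A → C
read 'q': C → B
read 'q': B → D
read 'q': D → D
After 5 symbols: D.

D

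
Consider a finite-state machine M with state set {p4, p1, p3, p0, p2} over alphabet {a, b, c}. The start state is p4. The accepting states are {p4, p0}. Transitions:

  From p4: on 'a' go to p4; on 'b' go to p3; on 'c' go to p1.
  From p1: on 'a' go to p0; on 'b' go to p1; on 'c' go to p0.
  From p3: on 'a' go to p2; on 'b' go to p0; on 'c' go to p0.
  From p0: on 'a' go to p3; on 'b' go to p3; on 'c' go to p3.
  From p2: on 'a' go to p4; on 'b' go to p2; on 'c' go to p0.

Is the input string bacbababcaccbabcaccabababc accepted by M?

Yes

start at p4
read 'b': p4 → p3
read 'a': p3 → p2
read 'c': p2 → p0
read 'b': p0 → p3
read 'a': p3 → p2
read 'b': p2 → p2
read 'a': p2 → p4
read 'b': p4 → p3
read 'c': p3 → p0
read 'a': p0 → p3
read 'c': p3 → p0
read 'c': p0 → p3
read 'b': p3 → p0
read 'a': p0 → p3
read 'b': p3 → p0
read 'c': p0 → p3
read 'a': p3 → p2
read 'c': p2 → p0
read 'c': p0 → p3
read 'a': p3 → p2
read 'b': p2 → p2
read 'a': p2 → p4
read 'b': p4 → p3
read 'a': p3 → p2
read 'b': p2 → p2
read 'c': p2 → p0
End state p0 is accepting.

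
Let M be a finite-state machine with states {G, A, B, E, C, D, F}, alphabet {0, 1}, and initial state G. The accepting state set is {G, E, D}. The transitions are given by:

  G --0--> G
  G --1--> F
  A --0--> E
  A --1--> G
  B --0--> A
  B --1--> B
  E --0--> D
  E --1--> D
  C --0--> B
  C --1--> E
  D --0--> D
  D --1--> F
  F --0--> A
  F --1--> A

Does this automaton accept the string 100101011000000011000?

Yes

start at G
read '1': G → F
read '0': F → A
read '0': A → E
read '1': E → D
read '0': D → D
read '1': D → F
read '0': F → A
read '1': A → G
read '1': G → F
read '0': F → A
read '0': A → E
read '0': E → D
read '0': D → D
read '0': D → D
read '0': D → D
read '0': D → D
read '1': D → F
read '1': F → A
read '0': A → E
read '0': E → D
read '0': D → D
End state D is accepting.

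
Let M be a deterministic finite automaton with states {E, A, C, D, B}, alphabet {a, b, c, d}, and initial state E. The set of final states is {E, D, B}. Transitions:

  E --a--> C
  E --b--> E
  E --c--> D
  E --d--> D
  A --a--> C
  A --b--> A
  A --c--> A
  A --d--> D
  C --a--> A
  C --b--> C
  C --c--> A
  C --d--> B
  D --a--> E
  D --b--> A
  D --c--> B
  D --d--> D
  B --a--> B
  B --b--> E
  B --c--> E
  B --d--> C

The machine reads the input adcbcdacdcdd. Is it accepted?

Yes

start at E
read 'a': E → C
read 'd': C → B
read 'c': B → E
read 'b': E → E
read 'c': E → D
read 'd': D → D
read 'a': D → E
read 'c': E → D
read 'd': D → D
read 'c': D → B
read 'd': B → C
read 'd': C → B
End state B is accepting.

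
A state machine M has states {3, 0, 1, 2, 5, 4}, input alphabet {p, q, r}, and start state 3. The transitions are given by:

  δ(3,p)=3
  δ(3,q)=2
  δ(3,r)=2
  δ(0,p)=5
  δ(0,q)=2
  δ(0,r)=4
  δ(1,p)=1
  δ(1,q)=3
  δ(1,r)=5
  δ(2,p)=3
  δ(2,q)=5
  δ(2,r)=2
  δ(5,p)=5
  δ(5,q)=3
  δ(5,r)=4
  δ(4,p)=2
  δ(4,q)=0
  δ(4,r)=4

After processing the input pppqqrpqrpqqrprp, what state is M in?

3

3 → 3 → 3 → 3 → 2 → 5 → 4 → 2 → 5 → 4 → 2 → 5 → 3 → 2 → 3 → 2 → 3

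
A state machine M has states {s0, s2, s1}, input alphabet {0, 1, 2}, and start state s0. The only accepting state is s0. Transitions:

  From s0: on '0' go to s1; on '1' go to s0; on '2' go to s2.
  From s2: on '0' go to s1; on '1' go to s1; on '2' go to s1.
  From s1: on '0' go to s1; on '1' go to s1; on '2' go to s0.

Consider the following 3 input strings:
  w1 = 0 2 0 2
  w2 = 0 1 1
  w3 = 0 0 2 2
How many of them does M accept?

w1: Trace: s0 -0-> s1 -2-> s0 -0-> s1 -2-> s0  → end s0, accepted
w2: Trace: s0 -0-> s1 -1-> s1 -1-> s1  → end s1, rejected
w3: Trace: s0 -0-> s1 -0-> s1 -2-> s0 -2-> s2  → end s2, rejected

1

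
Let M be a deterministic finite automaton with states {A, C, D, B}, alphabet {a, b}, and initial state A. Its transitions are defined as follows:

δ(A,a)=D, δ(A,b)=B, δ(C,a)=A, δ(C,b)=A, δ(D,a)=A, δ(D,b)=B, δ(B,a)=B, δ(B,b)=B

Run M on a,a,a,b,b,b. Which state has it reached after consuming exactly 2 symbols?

A

start at A
read 'a': A → D
read 'a': D → A
After 2 symbols: A.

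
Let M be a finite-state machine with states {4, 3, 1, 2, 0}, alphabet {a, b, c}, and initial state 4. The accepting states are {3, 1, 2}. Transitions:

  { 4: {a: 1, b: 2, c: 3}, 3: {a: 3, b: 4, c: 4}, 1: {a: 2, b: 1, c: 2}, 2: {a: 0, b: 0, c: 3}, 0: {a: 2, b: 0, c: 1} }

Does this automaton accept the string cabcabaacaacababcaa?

Trace: 4 -c-> 3 -a-> 3 -b-> 4 -c-> 3 -a-> 3 -b-> 4 -a-> 1 -a-> 2 -c-> 3 -a-> 3 -a-> 3 -c-> 4 -a-> 1 -b-> 1 -a-> 2 -b-> 0 -c-> 1 -a-> 2 -a-> 0
End state 0 is not accepting.

No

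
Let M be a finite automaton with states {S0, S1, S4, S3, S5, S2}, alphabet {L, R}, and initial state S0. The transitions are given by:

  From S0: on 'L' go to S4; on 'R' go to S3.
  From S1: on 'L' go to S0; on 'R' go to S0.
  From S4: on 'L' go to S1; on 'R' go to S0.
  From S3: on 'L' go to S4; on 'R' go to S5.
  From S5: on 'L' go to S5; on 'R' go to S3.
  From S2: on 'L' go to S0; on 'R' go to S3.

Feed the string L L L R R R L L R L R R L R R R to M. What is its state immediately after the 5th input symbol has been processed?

S0 → S4 → S1 → S0 → S3 → S5
After 5 symbols: S5.

S5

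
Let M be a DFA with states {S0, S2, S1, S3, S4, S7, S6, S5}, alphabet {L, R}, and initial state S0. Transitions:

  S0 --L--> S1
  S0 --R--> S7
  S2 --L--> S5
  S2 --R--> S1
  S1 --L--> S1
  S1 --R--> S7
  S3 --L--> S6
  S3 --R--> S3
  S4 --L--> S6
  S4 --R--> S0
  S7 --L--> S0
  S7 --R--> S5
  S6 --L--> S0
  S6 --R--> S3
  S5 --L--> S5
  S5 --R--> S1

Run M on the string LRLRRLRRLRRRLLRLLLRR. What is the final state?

start at S0
read 'L': S0 → S1
read 'R': S1 → S7
read 'L': S7 → S0
read 'R': S0 → S7
read 'R': S7 → S5
read 'L': S5 → S5
read 'R': S5 → S1
read 'R': S1 → S7
read 'L': S7 → S0
read 'R': S0 → S7
read 'R': S7 → S5
read 'R': S5 → S1
read 'L': S1 → S1
read 'L': S1 → S1
read 'R': S1 → S7
read 'L': S7 → S0
read 'L': S0 → S1
read 'L': S1 → S1
read 'R': S1 → S7
read 'R': S7 → S5

S5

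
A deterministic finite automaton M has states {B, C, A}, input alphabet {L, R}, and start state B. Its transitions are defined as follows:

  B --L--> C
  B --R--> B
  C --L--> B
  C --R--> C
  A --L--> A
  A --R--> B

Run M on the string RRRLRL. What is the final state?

start at B
read 'R': B → B
read 'R': B → B
read 'R': B → B
read 'L': B → C
read 'R': C → C
read 'L': C → B

B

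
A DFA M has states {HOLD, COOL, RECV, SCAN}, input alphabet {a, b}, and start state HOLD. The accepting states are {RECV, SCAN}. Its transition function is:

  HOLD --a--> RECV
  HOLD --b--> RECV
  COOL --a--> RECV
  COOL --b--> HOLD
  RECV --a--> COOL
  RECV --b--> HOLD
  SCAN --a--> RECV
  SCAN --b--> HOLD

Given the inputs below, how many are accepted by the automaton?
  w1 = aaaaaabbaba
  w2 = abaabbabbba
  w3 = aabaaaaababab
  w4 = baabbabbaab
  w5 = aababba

w1: Trace: HOLD -a-> RECV -a-> COOL -a-> RECV -a-> COOL -a-> RECV -a-> COOL -b-> HOLD -b-> RECV -a-> COOL -b-> HOLD -a-> RECV  → end RECV, accepted
w2: Trace: HOLD -a-> RECV -b-> HOLD -a-> RECV -a-> COOL -b-> HOLD -b-> RECV -a-> COOL -b-> HOLD -b-> RECV -b-> HOLD -a-> RECV  → end RECV, accepted
w3: Trace: HOLD -a-> RECV -a-> COOL -b-> HOLD -a-> RECV -a-> COOL -a-> RECV -a-> COOL -a-> RECV -b-> HOLD -a-> RECV -b-> HOLD -a-> RECV -b-> HOLD  → end HOLD, rejected
w4: Trace: HOLD -b-> RECV -a-> COOL -a-> RECV -b-> HOLD -b-> RECV -a-> COOL -b-> HOLD -b-> RECV -a-> COOL -a-> RECV -b-> HOLD  → end HOLD, rejected
w5: Trace: HOLD -a-> RECV -a-> COOL -b-> HOLD -a-> RECV -b-> HOLD -b-> RECV -a-> COOL  → end COOL, rejected

2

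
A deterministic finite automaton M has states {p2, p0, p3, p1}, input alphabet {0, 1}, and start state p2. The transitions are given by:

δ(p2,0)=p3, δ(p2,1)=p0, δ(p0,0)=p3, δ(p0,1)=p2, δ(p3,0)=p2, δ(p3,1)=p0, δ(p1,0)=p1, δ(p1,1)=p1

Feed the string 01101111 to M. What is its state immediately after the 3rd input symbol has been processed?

p2

p2 → p3 → p0 → p2
After 3 symbols: p2.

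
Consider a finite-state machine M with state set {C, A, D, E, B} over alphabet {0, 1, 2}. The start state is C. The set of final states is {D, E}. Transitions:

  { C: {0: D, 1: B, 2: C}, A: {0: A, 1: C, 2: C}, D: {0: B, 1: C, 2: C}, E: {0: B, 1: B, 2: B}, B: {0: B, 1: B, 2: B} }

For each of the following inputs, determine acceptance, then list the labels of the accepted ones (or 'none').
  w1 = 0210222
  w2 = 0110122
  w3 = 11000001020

w1: C → D → C → B → B → B → B → B  → end B, rejected
w2: C → D → C → B → B → B → B → B  → end B, rejected
w3: C → B → B → B → B → B → B → B → B → B → B → B  → end B, rejected

none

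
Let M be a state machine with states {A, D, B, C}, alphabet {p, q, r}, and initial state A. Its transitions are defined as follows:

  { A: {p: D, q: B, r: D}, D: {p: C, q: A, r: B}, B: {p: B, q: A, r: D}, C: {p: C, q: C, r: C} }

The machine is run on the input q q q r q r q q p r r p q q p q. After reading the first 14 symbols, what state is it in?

A → B → A → B → D → A → D → A → B → B → D → B → B → A → B
After 14 symbols: B.

B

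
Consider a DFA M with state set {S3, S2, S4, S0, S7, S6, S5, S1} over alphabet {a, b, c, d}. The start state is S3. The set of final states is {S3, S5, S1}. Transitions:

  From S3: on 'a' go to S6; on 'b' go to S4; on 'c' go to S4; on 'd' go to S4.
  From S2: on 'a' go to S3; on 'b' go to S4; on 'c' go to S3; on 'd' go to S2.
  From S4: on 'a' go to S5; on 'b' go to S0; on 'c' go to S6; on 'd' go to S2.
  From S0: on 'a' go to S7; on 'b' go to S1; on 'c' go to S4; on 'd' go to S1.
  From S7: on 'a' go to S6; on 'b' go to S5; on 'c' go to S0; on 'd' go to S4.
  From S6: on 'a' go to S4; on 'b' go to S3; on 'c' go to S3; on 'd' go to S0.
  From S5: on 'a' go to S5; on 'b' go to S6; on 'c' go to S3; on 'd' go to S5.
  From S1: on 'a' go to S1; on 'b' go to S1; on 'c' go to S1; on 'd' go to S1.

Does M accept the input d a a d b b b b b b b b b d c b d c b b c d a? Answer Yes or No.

Yes

start at S3
read 'd': S3 → S4
read 'a': S4 → S5
read 'a': S5 → S5
read 'd': S5 → S5
read 'b': S5 → S6
read 'b': S6 → S3
read 'b': S3 → S4
read 'b': S4 → S0
read 'b': S0 → S1
read 'b': S1 → S1
read 'b': S1 → S1
read 'b': S1 → S1
read 'b': S1 → S1
read 'd': S1 → S1
read 'c': S1 → S1
read 'b': S1 → S1
read 'd': S1 → S1
read 'c': S1 → S1
read 'b': S1 → S1
read 'b': S1 → S1
read 'c': S1 → S1
read 'd': S1 → S1
read 'a': S1 → S1
End state S1 is accepting.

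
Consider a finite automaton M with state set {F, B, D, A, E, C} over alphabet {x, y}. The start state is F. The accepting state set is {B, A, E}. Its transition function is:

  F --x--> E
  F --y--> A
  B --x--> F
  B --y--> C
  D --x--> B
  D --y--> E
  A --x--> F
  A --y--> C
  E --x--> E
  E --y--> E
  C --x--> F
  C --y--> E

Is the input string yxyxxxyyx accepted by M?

start at F
read 'y': F → A
read 'x': A → F
read 'y': F → A
read 'x': A → F
read 'x': F → E
read 'x': E → E
read 'y': E → E
read 'y': E → E
read 'x': E → E
End state E is accepting.

Yes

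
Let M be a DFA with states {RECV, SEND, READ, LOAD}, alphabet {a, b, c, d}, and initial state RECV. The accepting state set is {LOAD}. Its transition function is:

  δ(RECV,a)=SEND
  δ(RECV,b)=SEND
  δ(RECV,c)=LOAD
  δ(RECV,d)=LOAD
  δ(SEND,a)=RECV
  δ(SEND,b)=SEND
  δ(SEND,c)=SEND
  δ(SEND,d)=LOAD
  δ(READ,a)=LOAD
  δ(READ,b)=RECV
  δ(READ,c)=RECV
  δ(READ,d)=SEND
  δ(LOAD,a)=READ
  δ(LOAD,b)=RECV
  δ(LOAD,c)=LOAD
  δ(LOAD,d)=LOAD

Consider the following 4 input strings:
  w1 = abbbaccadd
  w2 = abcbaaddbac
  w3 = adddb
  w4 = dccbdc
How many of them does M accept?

w1:
  start at RECV
  read 'a': RECV → SEND
  read 'b': SEND → SEND
  read 'b': SEND → SEND
  read 'b': SEND → SEND
  read 'a': SEND → RECV
  read 'c': RECV → LOAD
  read 'c': LOAD → LOAD
  read 'a': LOAD → READ
  read 'd': READ → SEND
  read 'd': SEND → LOAD
  end LOAD, accepted
w2:
  start at RECV
  read 'a': RECV → SEND
  read 'b': SEND → SEND
  read 'c': SEND → SEND
  read 'b': SEND → SEND
  read 'a': SEND → RECV
  read 'a': RECV → SEND
  read 'd': SEND → LOAD
  read 'd': LOAD → LOAD
  read 'b': LOAD → RECV
  read 'a': RECV → SEND
  read 'c': SEND → SEND
  end SEND, rejected
w3:
  start at RECV
  read 'a': RECV → SEND
  read 'd': SEND → LOAD
  read 'd': LOAD → LOAD
  read 'd': LOAD → LOAD
  read 'b': LOAD → RECV
  end RECV, rejected
w4:
  start at RECV
  read 'd': RECV → LOAD
  read 'c': LOAD → LOAD
  read 'c': LOAD → LOAD
  read 'b': LOAD → RECV
  read 'd': RECV → LOAD
  read 'c': LOAD → LOAD
  end LOAD, accepted

2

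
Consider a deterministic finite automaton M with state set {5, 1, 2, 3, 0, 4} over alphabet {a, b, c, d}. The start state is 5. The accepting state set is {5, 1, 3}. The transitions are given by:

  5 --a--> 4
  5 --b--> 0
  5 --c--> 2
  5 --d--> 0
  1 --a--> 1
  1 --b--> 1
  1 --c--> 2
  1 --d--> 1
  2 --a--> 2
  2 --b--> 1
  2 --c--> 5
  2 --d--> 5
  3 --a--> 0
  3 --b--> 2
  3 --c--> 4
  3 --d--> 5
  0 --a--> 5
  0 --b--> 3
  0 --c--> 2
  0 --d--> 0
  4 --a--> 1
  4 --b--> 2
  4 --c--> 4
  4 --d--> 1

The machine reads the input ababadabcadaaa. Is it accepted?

Yes

start at 5
read 'a': 5 → 4
read 'b': 4 → 2
read 'a': 2 → 2
read 'b': 2 → 1
read 'a': 1 → 1
read 'd': 1 → 1
read 'a': 1 → 1
read 'b': 1 → 1
read 'c': 1 → 2
read 'a': 2 → 2
read 'd': 2 → 5
read 'a': 5 → 4
read 'a': 4 → 1
read 'a': 1 → 1
End state 1 is accepting.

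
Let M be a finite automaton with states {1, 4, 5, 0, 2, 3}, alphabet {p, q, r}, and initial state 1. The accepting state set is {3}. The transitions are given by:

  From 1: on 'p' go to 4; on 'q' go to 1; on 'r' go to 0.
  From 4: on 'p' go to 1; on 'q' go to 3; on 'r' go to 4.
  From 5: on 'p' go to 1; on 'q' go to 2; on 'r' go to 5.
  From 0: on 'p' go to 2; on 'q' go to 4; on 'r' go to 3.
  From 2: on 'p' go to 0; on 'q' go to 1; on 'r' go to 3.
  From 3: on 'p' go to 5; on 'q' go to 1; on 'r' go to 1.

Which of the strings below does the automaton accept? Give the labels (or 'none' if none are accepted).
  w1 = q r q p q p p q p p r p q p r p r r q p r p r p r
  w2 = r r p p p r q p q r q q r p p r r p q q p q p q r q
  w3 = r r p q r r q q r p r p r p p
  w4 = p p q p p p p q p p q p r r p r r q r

w1

w1: 1 → 1 → 0 → 4 → 1 → 1 → 4 → 1 → 1 → 4 → 1 → 0 → 2 → 1 → 4 → 4 → 1 → 0 → 3 → 1 → 4 → 4 → 1 → 0 → 2 → 3  → end 3, accepted
w2: 1 → 0 → 3 → 5 → 1 → 4 → 4 → 3 → 5 → 2 → 3 → 1 → 1 → 0 → 2 → 0 → 3 → 1 → 4 → 3 → 1 → 4 → 3 → 5 → 2 → 3 → 1  → end 1, rejected
w3: 1 → 0 → 3 → 5 → 2 → 3 → 1 → 1 → 1 → 0 → 2 → 3 → 5 → 5 → 1 → 4  → end 4, rejected
w4: 1 → 4 → 1 → 1 → 4 → 1 → 4 → 1 → 1 → 4 → 1 → 1 → 4 → 4 → 4 → 1 → 0 → 3 → 1 → 0  → end 0, rejected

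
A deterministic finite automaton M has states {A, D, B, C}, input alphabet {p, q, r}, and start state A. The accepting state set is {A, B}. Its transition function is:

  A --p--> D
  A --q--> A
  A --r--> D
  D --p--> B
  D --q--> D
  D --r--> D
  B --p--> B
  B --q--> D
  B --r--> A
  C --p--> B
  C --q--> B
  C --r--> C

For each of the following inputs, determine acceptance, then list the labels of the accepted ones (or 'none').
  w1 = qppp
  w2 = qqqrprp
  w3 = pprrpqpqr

w1:
  start at A
  read 'q': A → A
  read 'p': A → D
  read 'p': D → B
  read 'p': B → B
  end B, accepted
w2:
  start at A
  read 'q': A → A
  read 'q': A → A
  read 'q': A → A
  read 'r': A → D
  read 'p': D → B
  read 'r': B → A
  read 'p': A → D
  end D, rejected
w3:
  start at A
  read 'p': A → D
  read 'p': D → B
  read 'r': B → A
  read 'r': A → D
  read 'p': D → B
  read 'q': B → D
  read 'p': D → B
  read 'q': B → D
  read 'r': D → D
  end D, rejected

w1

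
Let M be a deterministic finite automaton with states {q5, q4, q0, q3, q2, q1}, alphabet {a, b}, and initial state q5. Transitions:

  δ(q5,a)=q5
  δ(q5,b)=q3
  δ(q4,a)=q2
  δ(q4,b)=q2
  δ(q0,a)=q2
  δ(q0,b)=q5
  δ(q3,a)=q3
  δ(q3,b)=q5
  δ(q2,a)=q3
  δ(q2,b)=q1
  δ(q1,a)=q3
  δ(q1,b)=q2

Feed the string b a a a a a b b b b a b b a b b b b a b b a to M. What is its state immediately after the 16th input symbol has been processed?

Trace: q5 -b-> q3 -a-> q3 -a-> q3 -a-> q3 -a-> q3 -a-> q3 -b-> q5 -b-> q3 -b-> q5 -b-> q3 -a-> q3 -b-> q5 -b-> q3 -a-> q3 -b-> q5 -b-> q3
After 16 symbols: q3.

q3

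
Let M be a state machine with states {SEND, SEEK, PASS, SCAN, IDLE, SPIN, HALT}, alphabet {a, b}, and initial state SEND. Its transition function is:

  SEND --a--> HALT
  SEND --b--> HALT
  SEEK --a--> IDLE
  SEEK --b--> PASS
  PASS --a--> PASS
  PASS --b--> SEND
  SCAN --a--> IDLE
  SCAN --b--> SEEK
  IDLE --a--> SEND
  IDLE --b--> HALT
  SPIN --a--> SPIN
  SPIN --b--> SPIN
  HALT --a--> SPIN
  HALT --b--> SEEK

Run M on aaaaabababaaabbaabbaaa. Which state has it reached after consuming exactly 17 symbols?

SPIN

Trace: SEND -a-> HALT -a-> SPIN -a-> SPIN -a-> SPIN -a-> SPIN -b-> SPIN -a-> SPIN -b-> SPIN -a-> SPIN -b-> SPIN -a-> SPIN -a-> SPIN -a-> SPIN -b-> SPIN -b-> SPIN -a-> SPIN -a-> SPIN
After 17 symbols: SPIN.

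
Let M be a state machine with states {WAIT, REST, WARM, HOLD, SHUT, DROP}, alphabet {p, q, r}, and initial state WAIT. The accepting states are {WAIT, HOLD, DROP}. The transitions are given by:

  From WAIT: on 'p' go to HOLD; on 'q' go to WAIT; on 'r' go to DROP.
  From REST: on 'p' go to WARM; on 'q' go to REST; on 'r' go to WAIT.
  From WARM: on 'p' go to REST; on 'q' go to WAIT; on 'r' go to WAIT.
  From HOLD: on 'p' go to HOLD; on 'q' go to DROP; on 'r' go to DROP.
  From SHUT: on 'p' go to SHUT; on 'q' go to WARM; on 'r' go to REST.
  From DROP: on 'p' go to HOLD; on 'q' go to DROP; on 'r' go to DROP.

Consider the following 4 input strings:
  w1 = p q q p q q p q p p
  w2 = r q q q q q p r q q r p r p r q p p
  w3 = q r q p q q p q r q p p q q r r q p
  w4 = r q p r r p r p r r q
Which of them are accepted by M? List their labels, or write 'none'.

w1:
  start at WAIT
  read 'p': WAIT → HOLD
  read 'q': HOLD → DROP
  read 'q': DROP → DROP
  read 'p': DROP → HOLD
  read 'q': HOLD → DROP
  read 'q': DROP → DROP
  read 'p': DROP → HOLD
  read 'q': HOLD → DROP
  read 'p': DROP → HOLD
  read 'p': HOLD → HOLD
  end HOLD, accepted
w2:
  start at WAIT
  read 'r': WAIT → DROP
  read 'q': DROP → DROP
  read 'q': DROP → DROP
  read 'q': DROP → DROP
  read 'q': DROP → DROP
  read 'q': DROP → DROP
  read 'p': DROP → HOLD
  read 'r': HOLD → DROP
  read 'q': DROP → DROP
  read 'q': DROP → DROP
  read 'r': DROP → DROP
  read 'p': DROP → HOLD
  read 'r': HOLD → DROP
  read 'p': DROP → HOLD
  read 'r': HOLD → DROP
  read 'q': DROP → DROP
  read 'p': DROP → HOLD
  read 'p': HOLD → HOLD
  end HOLD, accepted
w3:
  start at WAIT
  read 'q': WAIT → WAIT
  read 'r': WAIT → DROP
  read 'q': DROP → DROP
  read 'p': DROP → HOLD
  read 'q': HOLD → DROP
  read 'q': DROP → DROP
  read 'p': DROP → HOLD
  read 'q': HOLD → DROP
  read 'r': DROP → DROP
  read 'q': DROP → DROP
  read 'p': DROP → HOLD
  read 'p': HOLD → HOLD
  read 'q': HOLD → DROP
  read 'q': DROP → DROP
  read 'r': DROP → DROP
  read 'r': DROP → DROP
  read 'q': DROP → DROP
  read 'p': DROP → HOLD
  end HOLD, accepted
w4:
  start at WAIT
  read 'r': WAIT → DROP
  read 'q': DROP → DROP
  read 'p': DROP → HOLD
  read 'r': HOLD → DROP
  read 'r': DROP → DROP
  read 'p': DROP → HOLD
  read 'r': HOLD → DROP
  read 'p': DROP → HOLD
  read 'r': HOLD → DROP
  read 'r': DROP → DROP
  read 'q': DROP → DROP
  end DROP, accepted

w1, w2, w3, w4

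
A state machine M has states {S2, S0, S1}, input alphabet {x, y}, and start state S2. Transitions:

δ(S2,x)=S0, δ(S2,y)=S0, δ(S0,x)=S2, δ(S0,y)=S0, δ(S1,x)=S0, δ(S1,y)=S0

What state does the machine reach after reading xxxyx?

S2

Trace: S2 -x-> S0 -x-> S2 -x-> S0 -y-> S0 -x-> S2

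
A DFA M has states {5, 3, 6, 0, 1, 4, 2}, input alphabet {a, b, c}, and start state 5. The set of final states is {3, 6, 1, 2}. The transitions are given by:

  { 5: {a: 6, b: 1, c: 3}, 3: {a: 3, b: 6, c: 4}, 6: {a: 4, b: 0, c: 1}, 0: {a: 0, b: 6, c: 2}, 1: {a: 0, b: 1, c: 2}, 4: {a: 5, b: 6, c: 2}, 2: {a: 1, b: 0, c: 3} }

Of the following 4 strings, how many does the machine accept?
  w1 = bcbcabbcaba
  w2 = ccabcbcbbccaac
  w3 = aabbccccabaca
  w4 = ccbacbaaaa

2

w1: Trace: 5 -b-> 1 -c-> 2 -b-> 0 -c-> 2 -a-> 1 -b-> 1 -b-> 1 -c-> 2 -a-> 1 -b-> 1 -a-> 0  → end 0, rejected
w2: Trace: 5 -c-> 3 -c-> 4 -a-> 5 -b-> 1 -c-> 2 -b-> 0 -c-> 2 -b-> 0 -b-> 6 -c-> 1 -c-> 2 -a-> 1 -a-> 0 -c-> 2  → end 2, accepted
w3: Trace: 5 -a-> 6 -a-> 4 -b-> 6 -b-> 0 -c-> 2 -c-> 3 -c-> 4 -c-> 2 -a-> 1 -b-> 1 -a-> 0 -c-> 2 -a-> 1  → end 1, accepted
w4: Trace: 5 -c-> 3 -c-> 4 -b-> 6 -a-> 4 -c-> 2 -b-> 0 -a-> 0 -a-> 0 -a-> 0 -a-> 0  → end 0, rejected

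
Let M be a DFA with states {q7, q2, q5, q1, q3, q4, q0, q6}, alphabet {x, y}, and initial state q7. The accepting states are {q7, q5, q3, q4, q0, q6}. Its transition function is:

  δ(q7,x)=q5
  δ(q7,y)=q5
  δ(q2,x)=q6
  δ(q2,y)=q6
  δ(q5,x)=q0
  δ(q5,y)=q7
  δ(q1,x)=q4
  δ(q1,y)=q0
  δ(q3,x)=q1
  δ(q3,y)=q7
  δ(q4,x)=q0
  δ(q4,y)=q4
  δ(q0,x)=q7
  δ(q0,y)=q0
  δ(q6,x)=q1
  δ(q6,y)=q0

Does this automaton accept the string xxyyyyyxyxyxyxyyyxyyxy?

Yes

start at q7
read 'x': q7 → q5
read 'x': q5 → q0
read 'y': q0 → q0
read 'y': q0 → q0
read 'y': q0 → q0
read 'y': q0 → q0
read 'y': q0 → q0
read 'x': q0 → q7
read 'y': q7 → q5
read 'x': q5 → q0
read 'y': q0 → q0
read 'x': q0 → q7
read 'y': q7 → q5
read 'x': q5 → q0
read 'y': q0 → q0
read 'y': q0 → q0
read 'y': q0 → q0
read 'x': q0 → q7
read 'y': q7 → q5
read 'y': q5 → q7
read 'x': q7 → q5
read 'y': q5 → q7
End state q7 is accepting.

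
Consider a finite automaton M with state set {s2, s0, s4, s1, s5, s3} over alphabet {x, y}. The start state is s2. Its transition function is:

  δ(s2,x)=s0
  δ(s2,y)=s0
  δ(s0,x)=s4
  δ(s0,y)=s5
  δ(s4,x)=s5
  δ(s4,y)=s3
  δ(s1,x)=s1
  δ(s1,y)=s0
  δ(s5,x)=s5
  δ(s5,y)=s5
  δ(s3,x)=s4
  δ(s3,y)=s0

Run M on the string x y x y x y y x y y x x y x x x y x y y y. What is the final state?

s2 → s0 → s5 → s5 → s5 → s5 → s5 → s5 → s5 → s5 → s5 → s5 → s5 → s5 → s5 → s5 → s5 → s5 → s5 → s5 → s5 → s5

s5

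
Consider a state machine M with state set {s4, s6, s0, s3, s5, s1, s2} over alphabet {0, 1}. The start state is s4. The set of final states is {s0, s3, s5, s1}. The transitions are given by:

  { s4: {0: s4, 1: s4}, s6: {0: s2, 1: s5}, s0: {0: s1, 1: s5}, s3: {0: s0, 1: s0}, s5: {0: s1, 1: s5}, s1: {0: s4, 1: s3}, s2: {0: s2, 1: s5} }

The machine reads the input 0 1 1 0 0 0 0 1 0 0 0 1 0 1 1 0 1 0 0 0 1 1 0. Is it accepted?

No

start at s4
read '0': s4 → s4
read '1': s4 → s4
read '1': s4 → s4
read '0': s4 → s4
read '0': s4 → s4
read '0': s4 → s4
read '0': s4 → s4
read '1': s4 → s4
read '0': s4 → s4
read '0': s4 → s4
read '0': s4 → s4
read '1': s4 → s4
read '0': s4 → s4
read '1': s4 → s4
read '1': s4 → s4
read '0': s4 → s4
read '1': s4 → s4
read '0': s4 → s4
read '0': s4 → s4
read '0': s4 → s4
read '1': s4 → s4
read '1': s4 → s4
read '0': s4 → s4
End state s4 is not accepting.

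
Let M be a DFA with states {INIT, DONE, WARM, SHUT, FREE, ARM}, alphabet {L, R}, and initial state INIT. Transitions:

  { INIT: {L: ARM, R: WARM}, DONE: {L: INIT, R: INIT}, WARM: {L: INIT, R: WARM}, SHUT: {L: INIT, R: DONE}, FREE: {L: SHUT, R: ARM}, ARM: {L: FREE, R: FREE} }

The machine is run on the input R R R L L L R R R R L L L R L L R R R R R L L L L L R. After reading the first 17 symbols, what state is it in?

INIT → WARM → WARM → WARM → INIT → ARM → FREE → ARM → FREE → ARM → FREE → SHUT → INIT → ARM → FREE → SHUT → INIT → WARM
After 17 symbols: WARM.

WARM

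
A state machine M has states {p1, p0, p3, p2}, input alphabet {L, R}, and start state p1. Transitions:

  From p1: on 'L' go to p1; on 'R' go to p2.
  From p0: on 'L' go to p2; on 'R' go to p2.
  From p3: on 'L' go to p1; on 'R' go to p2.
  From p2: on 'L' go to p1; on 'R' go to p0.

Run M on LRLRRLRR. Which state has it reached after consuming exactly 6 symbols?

Trace: p1 -L-> p1 -R-> p2 -L-> p1 -R-> p2 -R-> p0 -L-> p2
After 6 symbols: p2.

p2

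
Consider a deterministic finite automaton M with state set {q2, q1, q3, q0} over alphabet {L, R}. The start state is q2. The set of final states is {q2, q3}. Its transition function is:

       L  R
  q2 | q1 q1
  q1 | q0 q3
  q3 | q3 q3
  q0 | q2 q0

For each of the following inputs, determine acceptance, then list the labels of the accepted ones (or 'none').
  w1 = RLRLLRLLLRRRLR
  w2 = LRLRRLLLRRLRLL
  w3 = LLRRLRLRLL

w1, w2

w1: q2 → q1 → q0 → q0 → q2 → q1 → q3 → q3 → q3 → q3 → q3 → q3 → q3 → q3 → q3  → end q3, accepted
w2: q2 → q1 → q3 → q3 → q3 → q3 → q3 → q3 → q3 → q3 → q3 → q3 → q3 → q3 → q3  → end q3, accepted
w3: q2 → q1 → q0 → q0 → q0 → q2 → q1 → q0 → q0 → q2 → q1  → end q1, rejected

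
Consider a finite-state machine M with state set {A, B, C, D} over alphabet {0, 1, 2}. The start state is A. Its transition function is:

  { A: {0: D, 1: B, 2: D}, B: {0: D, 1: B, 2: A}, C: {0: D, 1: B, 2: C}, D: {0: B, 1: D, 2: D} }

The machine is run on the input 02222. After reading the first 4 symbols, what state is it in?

D

A → D → D → D → D
After 4 symbols: D.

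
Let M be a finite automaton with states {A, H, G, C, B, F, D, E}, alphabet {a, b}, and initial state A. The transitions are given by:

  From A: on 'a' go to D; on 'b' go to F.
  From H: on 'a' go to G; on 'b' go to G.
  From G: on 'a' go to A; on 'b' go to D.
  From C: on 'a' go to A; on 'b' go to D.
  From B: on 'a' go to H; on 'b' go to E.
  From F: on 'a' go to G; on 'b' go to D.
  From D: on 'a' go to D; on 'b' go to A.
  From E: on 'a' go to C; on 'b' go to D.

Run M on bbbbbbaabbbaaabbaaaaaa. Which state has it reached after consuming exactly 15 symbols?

A

Trace: A -b-> F -b-> D -b-> A -b-> F -b-> D -b-> A -a-> D -a-> D -b-> A -b-> F -b-> D -a-> D -a-> D -a-> D -b-> A
After 15 symbols: A.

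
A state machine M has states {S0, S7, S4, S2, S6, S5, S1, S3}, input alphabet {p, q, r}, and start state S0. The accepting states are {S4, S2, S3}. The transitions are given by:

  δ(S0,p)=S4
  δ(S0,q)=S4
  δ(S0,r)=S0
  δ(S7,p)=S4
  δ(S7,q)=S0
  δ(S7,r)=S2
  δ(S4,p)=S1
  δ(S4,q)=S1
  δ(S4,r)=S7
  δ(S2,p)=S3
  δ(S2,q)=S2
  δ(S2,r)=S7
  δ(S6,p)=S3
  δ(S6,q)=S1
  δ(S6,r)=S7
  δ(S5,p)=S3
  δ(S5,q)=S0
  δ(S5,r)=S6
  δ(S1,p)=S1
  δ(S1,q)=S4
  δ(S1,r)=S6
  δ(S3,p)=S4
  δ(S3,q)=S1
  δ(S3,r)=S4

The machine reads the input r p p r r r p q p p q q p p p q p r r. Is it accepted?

Trace: S0 -r-> S0 -p-> S4 -p-> S1 -r-> S6 -r-> S7 -r-> S2 -p-> S3 -q-> S1 -p-> S1 -p-> S1 -q-> S4 -q-> S1 -p-> S1 -p-> S1 -p-> S1 -q-> S4 -p-> S1 -r-> S6 -r-> S7
End state S7 is not accepting.

No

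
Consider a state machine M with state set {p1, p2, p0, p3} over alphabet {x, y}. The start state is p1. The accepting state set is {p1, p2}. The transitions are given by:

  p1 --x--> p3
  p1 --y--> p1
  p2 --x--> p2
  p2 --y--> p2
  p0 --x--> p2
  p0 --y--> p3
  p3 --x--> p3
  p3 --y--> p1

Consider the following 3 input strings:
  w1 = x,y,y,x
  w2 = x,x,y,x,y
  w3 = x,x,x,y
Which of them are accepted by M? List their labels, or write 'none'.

w2, w3

w1: p1 → p3 → p1 → p1 → p3  → end p3, rejected
w2: p1 → p3 → p3 → p1 → p3 → p1  → end p1, accepted
w3: p1 → p3 → p3 → p3 → p1  → end p1, accepted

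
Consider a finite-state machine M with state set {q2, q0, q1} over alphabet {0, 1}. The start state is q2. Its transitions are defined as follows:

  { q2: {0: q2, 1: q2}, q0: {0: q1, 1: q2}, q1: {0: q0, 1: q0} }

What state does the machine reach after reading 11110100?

q2

start at q2
read '1': q2 → q2
read '1': q2 → q2
read '1': q2 → q2
read '1': q2 → q2
read '0': q2 → q2
read '1': q2 → q2
read '0': q2 → q2
read '0': q2 → q2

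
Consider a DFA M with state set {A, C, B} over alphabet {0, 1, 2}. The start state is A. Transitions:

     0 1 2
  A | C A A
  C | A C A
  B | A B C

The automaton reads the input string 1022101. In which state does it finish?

start at A
read '1': A → A
read '0': A → C
read '2': C → A
read '2': A → A
read '1': A → A
read '0': A → C
read '1': C → C

C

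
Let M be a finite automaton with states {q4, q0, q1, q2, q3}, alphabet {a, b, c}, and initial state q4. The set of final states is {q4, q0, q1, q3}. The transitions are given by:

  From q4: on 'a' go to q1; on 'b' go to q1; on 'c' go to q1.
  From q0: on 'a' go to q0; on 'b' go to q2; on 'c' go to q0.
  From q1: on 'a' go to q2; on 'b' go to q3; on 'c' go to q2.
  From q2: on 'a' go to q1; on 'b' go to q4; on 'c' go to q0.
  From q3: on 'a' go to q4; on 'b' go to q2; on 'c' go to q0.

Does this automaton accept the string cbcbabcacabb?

start at q4
read 'c': q4 → q1
read 'b': q1 → q3
read 'c': q3 → q0
read 'b': q0 → q2
read 'a': q2 → q1
read 'b': q1 → q3
read 'c': q3 → q0
read 'a': q0 → q0
read 'c': q0 → q0
read 'a': q0 → q0
read 'b': q0 → q2
read 'b': q2 → q4
End state q4 is accepting.

Yes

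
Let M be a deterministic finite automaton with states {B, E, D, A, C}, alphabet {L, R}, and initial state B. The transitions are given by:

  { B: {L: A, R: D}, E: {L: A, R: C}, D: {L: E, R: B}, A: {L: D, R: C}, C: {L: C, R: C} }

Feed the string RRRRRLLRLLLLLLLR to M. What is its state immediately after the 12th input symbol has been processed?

C

start at B
read 'R': B → D
read 'R': D → B
read 'R': B → D
read 'R': D → B
read 'R': B → D
read 'L': D → E
read 'L': E → A
read 'R': A → C
read 'L': C → C
read 'L': C → C
read 'L': C → C
read 'L': C → C
After 12 symbols: C.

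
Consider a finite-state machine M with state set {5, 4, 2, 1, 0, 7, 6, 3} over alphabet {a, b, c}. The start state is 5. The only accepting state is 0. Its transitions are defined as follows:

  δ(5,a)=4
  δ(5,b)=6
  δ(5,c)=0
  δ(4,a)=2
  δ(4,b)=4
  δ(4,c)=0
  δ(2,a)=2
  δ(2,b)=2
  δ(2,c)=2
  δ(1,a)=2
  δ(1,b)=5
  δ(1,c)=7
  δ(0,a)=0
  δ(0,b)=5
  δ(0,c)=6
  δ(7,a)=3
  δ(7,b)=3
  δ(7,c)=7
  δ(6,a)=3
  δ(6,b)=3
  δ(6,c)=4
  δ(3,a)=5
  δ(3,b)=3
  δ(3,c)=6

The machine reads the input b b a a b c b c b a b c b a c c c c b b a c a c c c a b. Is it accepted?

No

start at 5
read 'b': 5 → 6
read 'b': 6 → 3
read 'a': 3 → 5
read 'a': 5 → 4
read 'b': 4 → 4
read 'c': 4 → 0
read 'b': 0 → 5
read 'c': 5 → 0
read 'b': 0 → 5
read 'a': 5 → 4
read 'b': 4 → 4
read 'c': 4 → 0
read 'b': 0 → 5
read 'a': 5 → 4
read 'c': 4 → 0
read 'c': 0 → 6
read 'c': 6 → 4
read 'c': 4 → 0
read 'b': 0 → 5
read 'b': 5 → 6
read 'a': 6 → 3
read 'c': 3 → 6
read 'a': 6 → 3
read 'c': 3 → 6
read 'c': 6 → 4
read 'c': 4 → 0
read 'a': 0 → 0
read 'b': 0 → 5
End state 5 is not accepting.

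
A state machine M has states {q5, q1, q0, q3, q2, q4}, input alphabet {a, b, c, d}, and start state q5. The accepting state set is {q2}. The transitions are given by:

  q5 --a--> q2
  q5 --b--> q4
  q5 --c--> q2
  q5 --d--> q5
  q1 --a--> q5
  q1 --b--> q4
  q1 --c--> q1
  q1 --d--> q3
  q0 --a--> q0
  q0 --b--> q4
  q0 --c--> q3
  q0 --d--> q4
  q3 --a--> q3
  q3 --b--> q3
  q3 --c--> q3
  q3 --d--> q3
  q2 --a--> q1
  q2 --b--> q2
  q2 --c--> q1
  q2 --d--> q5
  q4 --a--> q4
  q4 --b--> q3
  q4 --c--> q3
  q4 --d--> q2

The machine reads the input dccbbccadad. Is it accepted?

No

Trace: q5 -d-> q5 -c-> q2 -c-> q1 -b-> q4 -b-> q3 -c-> q3 -c-> q3 -a-> q3 -d-> q3 -a-> q3 -d-> q3
End state q3 is not accepting.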